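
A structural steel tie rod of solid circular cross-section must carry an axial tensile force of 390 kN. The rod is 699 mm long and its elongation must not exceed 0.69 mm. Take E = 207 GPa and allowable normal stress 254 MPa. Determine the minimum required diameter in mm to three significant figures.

Required area A ≥ P/σ_allow = 390000/254 = 1535 mm².
For a solid circular section, d ≥ √(4A/π) = 44.22 mm.
Elongation limit: A ≥ PL/(Eδ_allow) = 390000·699/(207000·0.69) = 1909 mm² ⇒ d ≥ 49.3 mm.
The elongation limit governs.

49.3 mm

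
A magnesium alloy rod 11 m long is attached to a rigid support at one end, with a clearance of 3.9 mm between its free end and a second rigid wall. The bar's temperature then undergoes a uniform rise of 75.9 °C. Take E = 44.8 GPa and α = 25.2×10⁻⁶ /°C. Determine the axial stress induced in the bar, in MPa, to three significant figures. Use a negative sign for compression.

-69.8 MPa

Free thermal expansion αLΔT = 25.2e-6 · 11000 · 75.9 = 21.04 mm.
The walls engage after the gap closes; constrained expansion = 21.04 − 3.9 = 17.14 mm.
The walls impose strain ε = −(17.14)/11000 = -1.5581e-03; σ = Eε = 44800 · -1.5581e-03 = -69.8 MPa.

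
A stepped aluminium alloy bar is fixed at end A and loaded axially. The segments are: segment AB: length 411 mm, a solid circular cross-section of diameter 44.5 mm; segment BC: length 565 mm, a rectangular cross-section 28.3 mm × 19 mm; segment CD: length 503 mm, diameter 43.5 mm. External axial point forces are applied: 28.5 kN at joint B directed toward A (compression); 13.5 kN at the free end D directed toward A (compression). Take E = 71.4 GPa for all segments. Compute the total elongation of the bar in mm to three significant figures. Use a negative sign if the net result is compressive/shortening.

-0.418 mm

Internal axial forces (sectioning from the free end, tension +): N_CD = -13.5 kN, N_BC = -13.5 kN, N_AB = -42 kN.
A_AB = 1555 mm².
A_BC = 537.7 mm².
A_CD = 1486 mm².
δ_AB = -42000·411/(1555·71400) = -0.1554 mm
δ_BC = -13500·565/(537.7·71400) = -0.1987 mm
δ_CD = -13500·503/(1486·71400) = -0.06399 mm
δ = Σδ_i = -0.4181 mm.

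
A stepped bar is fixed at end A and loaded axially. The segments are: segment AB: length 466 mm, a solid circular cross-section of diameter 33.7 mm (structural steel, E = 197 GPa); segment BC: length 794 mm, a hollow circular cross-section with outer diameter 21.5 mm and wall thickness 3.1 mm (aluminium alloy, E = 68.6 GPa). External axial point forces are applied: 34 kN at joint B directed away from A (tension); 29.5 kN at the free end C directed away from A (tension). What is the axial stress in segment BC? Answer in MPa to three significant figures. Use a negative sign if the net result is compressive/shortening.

165 MPa

Internal axial forces (sectioning from the free end, tension +): N_BC = 29.5 kN, N_AB = 63.5 kN.
A_BC = 179.2 mm².
σ_BC = N_BC/A_BC = 29500/179.2 = 164.6 MPa.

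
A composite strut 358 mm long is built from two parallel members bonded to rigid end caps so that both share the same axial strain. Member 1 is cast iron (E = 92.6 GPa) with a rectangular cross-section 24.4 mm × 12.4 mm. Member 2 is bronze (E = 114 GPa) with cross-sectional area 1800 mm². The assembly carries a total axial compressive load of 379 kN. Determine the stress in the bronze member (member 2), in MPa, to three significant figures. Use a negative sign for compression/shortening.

-185 MPa

A_1 = 302.6 mm².
Equal strain + equilibrium ⇒ each member carries load in proportion to AE: A₁E₁ = 28020000 N, A₂E₂ = 205200000 N, ΣAE = 233200000 N.
σ₂ = P·E₂/ΣAE = -379000·114000/233200000 = -185.3 MPa.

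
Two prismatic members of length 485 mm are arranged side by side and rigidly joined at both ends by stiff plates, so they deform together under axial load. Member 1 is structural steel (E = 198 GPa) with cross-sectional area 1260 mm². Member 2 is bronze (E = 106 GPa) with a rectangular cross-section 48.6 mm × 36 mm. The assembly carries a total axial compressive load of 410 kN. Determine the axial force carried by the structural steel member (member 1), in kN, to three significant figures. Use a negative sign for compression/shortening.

-235 kN

A_2 = 1750 mm².
Equal strain + equilibrium ⇒ each member carries load in proportion to AE: A₁E₁ = 249500000 N, A₂E₂ = 185500000 N, ΣAE = 434900000 N.
F₁ = P·A₁E₁/ΣAE = -410000·249500000/434900000 = -235200 N.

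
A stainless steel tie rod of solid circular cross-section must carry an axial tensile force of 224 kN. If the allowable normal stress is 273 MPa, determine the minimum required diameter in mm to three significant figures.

32.3 mm

Required area A ≥ P/σ_allow = 224000/273 = 820.5 mm².
For a solid circular section, d ≥ √(4A/π) = 32.32 mm.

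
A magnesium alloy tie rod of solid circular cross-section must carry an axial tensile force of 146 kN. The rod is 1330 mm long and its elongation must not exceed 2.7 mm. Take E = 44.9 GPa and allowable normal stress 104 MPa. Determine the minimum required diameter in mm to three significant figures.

45.2 mm

Required area A ≥ P/σ_allow = 146000/104 = 1404 mm².
For a solid circular section, d ≥ √(4A/π) = 42.28 mm.
Elongation limit: A ≥ PL/(Eδ_allow) = 146000·1330/(44900·2.7) = 1602 mm² ⇒ d ≥ 45.16 mm.
The elongation limit governs.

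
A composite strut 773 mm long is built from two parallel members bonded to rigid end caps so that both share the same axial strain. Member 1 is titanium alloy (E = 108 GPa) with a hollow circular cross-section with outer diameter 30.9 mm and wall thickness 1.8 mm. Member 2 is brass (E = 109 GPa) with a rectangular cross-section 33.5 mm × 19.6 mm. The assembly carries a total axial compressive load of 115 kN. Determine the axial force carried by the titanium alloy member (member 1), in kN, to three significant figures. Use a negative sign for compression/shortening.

-22.9 kN

A_1 = 164.6 mm².
A_2 = 656.6 mm².
Equal strain + equilibrium ⇒ each member carries load in proportion to AE: A₁E₁ = 17770000 N, A₂E₂ = 71570000 N, ΣAE = 89340000 N.
F₁ = P·A₁E₁/ΣAE = -115000·17770000/89340000 = -22880 N.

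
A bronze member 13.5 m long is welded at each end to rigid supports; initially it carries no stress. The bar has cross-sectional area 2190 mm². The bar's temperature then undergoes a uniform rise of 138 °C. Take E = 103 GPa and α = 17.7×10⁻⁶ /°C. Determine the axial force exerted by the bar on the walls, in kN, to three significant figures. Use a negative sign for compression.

Free thermal expansion αLΔT = 17.7e-6 · 13500 · 138 = 32.98 mm.
The walls impose strain ε = −(32.98)/13500 = -2.4426e-03; σ = Eε = 103000 · -2.4426e-03 = -251.6 MPa.
Wall reaction R = σ·A = -251.6·2190 = -551000 N = -551 kN.

-551 kN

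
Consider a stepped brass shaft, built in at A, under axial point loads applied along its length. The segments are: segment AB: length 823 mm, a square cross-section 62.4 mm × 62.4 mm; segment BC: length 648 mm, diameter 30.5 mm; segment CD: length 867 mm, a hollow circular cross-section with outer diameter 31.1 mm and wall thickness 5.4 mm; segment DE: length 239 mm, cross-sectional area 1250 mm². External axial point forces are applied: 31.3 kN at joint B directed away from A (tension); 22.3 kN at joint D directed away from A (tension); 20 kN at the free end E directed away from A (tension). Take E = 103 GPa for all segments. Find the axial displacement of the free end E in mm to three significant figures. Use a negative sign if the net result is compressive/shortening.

1.37 mm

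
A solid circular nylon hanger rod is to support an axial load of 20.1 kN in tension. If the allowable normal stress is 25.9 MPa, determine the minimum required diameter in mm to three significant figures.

Required area A ≥ P/σ_allow = 20100/25.9 = 776.1 mm².
For a solid circular section, d ≥ √(4A/π) = 31.43 mm.

31.4 mm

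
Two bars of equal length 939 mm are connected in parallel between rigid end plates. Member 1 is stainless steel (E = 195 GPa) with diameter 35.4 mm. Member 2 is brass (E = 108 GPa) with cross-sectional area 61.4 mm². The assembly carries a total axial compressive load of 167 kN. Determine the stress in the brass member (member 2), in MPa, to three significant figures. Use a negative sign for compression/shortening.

-90.8 MPa

A_1 = 984.2 mm².
Equal strain + equilibrium ⇒ each member carries load in proportion to AE: A₁E₁ = 191900000 N, A₂E₂ = 6631000 N, ΣAE = 198600000 N.
σ₂ = P·E₂/ΣAE = -167000·108000/198600000 = -90.84 MPa.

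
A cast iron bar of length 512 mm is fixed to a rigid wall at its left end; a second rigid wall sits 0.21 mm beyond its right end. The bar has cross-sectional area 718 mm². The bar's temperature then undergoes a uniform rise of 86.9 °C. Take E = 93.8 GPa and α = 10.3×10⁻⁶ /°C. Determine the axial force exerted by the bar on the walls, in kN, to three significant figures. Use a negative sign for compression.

Free thermal expansion αLΔT = 10.3e-6 · 512 · 86.9 = 0.4583 mm.
The walls engage after the gap closes; constrained expansion = 0.4583 − 0.21 = 0.2483 mm.
The walls impose strain ε = −(0.2483)/512 = -4.8491e-04; σ = Eε = 93800 · -4.8491e-04 = -45.48 MPa.
Wall reaction R = σ·A = -45.48·718 = -32660 N = -32.66 kN.

-32.7 kN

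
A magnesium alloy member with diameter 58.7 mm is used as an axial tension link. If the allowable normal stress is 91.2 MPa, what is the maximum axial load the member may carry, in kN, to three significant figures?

247 kN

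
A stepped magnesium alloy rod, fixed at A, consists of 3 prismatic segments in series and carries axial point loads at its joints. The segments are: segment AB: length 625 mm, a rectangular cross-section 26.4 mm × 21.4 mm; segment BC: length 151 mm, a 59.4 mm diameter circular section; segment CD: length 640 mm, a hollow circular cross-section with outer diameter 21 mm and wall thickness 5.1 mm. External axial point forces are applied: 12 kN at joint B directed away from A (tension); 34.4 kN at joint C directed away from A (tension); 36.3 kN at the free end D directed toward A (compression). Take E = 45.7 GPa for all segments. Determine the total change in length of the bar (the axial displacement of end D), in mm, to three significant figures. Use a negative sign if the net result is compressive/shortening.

Internal axial forces (sectioning from the free end, tension +): N_CD = -36.3 kN, N_BC = -1.9 kN, N_AB = 10.1 kN.
A_AB = 565 mm².
A_BC = 2771 mm².
A_CD = 254.8 mm².
δ_AB = 10100·625/(565·45700) = 0.2445 mm
δ_BC = -1900·151/(2771·45700) = -0.002265 mm
δ_CD = -36300·640/(254.8·45700) = -1.996 mm
δ = Σδ_i = -1.753 mm.

-1.75 mm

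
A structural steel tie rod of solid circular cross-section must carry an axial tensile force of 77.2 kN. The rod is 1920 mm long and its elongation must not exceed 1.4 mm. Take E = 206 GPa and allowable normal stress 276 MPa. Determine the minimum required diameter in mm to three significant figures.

Required area A ≥ P/σ_allow = 77200/276 = 279.7 mm².
For a solid circular section, d ≥ √(4A/π) = 18.87 mm.
Elongation limit: A ≥ PL/(Eδ_allow) = 77200·1920/(206000·1.4) = 514 mm² ⇒ d ≥ 25.58 mm.
The elongation limit governs.

25.6 mm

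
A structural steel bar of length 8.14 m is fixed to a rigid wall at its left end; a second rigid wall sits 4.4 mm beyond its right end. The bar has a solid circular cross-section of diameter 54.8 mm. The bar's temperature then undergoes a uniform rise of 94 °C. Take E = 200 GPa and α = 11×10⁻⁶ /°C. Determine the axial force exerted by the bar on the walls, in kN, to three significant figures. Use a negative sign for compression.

Free thermal expansion αLΔT = 11e-6 · 8140 · 94 = 8.417 mm.
The walls engage after the gap closes; constrained expansion = 8.417 − 4.4 = 4.017 mm.
The walls impose strain ε = −(4.017)/8140 = -4.9346e-04; σ = Eε = 200000 · -4.9346e-04 = -98.69 MPa.
Wall reaction R = σ·A = -98.69·2359 = -232800 N = -232.8 kN.

-233 kN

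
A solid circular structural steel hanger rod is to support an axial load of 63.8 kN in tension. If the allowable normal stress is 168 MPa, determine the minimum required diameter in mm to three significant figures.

22.0 mm

Required area A ≥ P/σ_allow = 63800/168 = 379.8 mm².
For a solid circular section, d ≥ √(4A/π) = 21.99 mm.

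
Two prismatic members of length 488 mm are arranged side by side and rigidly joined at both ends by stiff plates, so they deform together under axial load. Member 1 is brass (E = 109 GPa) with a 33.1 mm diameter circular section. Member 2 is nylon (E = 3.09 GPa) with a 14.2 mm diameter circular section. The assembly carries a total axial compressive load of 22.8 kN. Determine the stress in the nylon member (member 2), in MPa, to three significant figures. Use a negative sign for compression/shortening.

-0.747 MPa

A_1 = 860.5 mm².
A_2 = 158.4 mm².
Equal strain + equilibrium ⇒ each member carries load in proportion to AE: A₁E₁ = 93790000 N, A₂E₂ = 489400 N, ΣAE = 94280000 N.
σ₂ = P·E₂/ΣAE = -22800·3090/94280000 = -0.7472 MPa.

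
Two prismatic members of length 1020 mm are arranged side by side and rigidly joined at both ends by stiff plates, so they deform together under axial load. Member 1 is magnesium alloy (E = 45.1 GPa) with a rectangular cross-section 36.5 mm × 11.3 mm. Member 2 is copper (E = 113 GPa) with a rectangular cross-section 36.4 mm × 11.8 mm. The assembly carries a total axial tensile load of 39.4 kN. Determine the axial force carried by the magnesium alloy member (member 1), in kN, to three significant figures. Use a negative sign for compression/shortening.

A_1 = 412.5 mm².
A_2 = 429.5 mm².
Equal strain + equilibrium ⇒ each member carries load in proportion to AE: A₁E₁ = 18600000 N, A₂E₂ = 48540000 N, ΣAE = 67140000 N.
F₁ = P·A₁E₁/ΣAE = 39400·18600000/67140000 = 10920 N.

10.9 kN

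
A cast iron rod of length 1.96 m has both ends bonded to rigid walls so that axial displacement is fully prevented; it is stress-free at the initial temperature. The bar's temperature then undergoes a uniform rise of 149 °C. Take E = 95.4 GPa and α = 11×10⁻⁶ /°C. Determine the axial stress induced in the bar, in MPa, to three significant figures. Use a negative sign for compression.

Free thermal expansion αLΔT = 11e-6 · 1960 · 149 = 3.212 mm.
The walls impose strain ε = −(3.212)/1960 = -1.6390e-03; σ = Eε = 95400 · -1.6390e-03 = -156.4 MPa.

-156 MPa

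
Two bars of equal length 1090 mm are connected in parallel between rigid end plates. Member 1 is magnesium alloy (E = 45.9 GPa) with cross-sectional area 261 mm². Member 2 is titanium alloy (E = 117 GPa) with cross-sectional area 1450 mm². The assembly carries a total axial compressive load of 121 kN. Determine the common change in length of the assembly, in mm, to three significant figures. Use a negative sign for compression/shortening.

-0.726 mm

Equal strain + equilibrium ⇒ each member carries load in proportion to AE: A₁E₁ = 11980000 N, A₂E₂ = 169600000 N, ΣAE = 181600000 N.
δ = PL/ΣAE = -121000·1090/181600000 = -0.7261 mm.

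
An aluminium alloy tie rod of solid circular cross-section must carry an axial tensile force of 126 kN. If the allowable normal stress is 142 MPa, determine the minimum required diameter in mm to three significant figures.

Required area A ≥ P/σ_allow = 126000/142 = 887.3 mm².
For a solid circular section, d ≥ √(4A/π) = 33.61 mm.

33.6 mm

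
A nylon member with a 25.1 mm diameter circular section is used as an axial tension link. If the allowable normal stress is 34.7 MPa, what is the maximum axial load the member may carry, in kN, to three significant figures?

A = 494.8 mm².
P_max = σ_allow · A = 34.7 · 494.8 = 17170 N = 17.17 kN.

17.2 kN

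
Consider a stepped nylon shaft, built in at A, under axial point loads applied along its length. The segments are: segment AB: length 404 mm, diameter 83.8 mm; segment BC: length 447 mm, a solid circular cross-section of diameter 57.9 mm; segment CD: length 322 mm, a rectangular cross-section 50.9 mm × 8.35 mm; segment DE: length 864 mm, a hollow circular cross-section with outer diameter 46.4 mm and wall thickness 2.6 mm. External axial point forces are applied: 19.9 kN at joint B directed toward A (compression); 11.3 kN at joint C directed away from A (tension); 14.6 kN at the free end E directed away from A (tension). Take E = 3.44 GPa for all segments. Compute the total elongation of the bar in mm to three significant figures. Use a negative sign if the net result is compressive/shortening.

14.9 mm

Internal axial forces (sectioning from the free end, tension +): N_DE = 14.6 kN, N_CD = 14.6 kN, N_BC = 25.9 kN, N_AB = 6 kN.
A_AB = 5515 mm².
A_BC = 2633 mm².
A_CD = 425 mm².
A_DE = 357.8 mm².
δ_AB = 6000·404/(5515·3440) = 0.1278 mm
δ_BC = 25900·447/(2633·3440) = 1.278 mm
δ_CD = 14600·322/(425·3440) = 3.215 mm
δ_DE = 14600·864/(357.8·3440) = 10.25 mm
δ = Σδ_i = 14.87 mm.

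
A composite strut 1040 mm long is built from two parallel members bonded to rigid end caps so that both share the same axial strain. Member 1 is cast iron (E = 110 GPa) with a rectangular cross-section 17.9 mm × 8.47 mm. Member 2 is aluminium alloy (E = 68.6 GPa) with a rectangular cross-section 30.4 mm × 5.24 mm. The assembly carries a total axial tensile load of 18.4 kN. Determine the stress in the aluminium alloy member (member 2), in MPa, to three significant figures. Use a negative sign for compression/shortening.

45.7 MPa

A_1 = 151.6 mm².
A_2 = 159.3 mm².
Equal strain + equilibrium ⇒ each member carries load in proportion to AE: A₁E₁ = 16680000 N, A₂E₂ = 10930000 N, ΣAE = 27610000 N.
σ₂ = P·E₂/ΣAE = 18400·68600/27610000 = 45.72 MPa.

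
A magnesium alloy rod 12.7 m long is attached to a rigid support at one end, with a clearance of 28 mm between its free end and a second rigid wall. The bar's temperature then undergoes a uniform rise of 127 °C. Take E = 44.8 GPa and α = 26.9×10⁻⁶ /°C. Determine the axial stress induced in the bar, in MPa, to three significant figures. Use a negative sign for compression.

Free thermal expansion αLΔT = 26.9e-6 · 12700 · 127 = 43.39 mm.
The walls engage after the gap closes; constrained expansion = 43.39 − 28 = 15.39 mm.
The walls impose strain ε = −(15.39)/12700 = -1.2116e-03; σ = Eε = 44800 · -1.2116e-03 = -54.28 MPa.

-54.3 MPa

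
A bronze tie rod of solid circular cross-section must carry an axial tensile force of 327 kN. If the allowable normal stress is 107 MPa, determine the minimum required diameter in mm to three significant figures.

Required area A ≥ P/σ_allow = 327000/107 = 3056 mm².
For a solid circular section, d ≥ √(4A/π) = 62.38 mm.

62.4 mm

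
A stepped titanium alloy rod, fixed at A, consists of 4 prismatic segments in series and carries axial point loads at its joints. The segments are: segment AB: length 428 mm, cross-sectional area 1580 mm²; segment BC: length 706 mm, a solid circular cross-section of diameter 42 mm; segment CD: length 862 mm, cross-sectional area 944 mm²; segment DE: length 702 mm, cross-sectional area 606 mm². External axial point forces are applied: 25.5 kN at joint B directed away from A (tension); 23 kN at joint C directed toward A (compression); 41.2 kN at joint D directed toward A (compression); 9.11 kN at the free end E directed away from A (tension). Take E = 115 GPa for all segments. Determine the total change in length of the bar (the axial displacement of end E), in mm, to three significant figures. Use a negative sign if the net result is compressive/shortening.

Internal axial forces (sectioning from the free end, tension +): N_DE = 9.11 kN, N_CD = -32.09 kN, N_BC = -55.09 kN, N_AB = -29.59 kN.
A_BC = 1385 mm².
δ_AB = -29590·428/(1580·115000) = -0.0697 mm
δ_BC = -55090·706/(1385·115000) = -0.2441 mm
δ_CD = -32090·862/(944·115000) = -0.2548 mm
δ_DE = 9110·702/(606·115000) = 0.09177 mm
δ = Σδ_i = -0.4769 mm.

-0.477 mm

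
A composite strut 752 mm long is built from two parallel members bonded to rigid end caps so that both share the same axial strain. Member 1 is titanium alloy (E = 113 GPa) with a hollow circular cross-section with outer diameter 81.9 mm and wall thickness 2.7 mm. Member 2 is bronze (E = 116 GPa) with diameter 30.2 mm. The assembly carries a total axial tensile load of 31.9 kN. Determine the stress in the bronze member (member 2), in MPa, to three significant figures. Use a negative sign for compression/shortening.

23.3 MPa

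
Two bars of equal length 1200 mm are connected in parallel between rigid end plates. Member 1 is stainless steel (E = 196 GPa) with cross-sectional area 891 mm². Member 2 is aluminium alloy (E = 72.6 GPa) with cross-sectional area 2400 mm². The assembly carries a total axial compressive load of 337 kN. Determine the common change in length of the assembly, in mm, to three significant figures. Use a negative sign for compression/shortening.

Equal strain + equilibrium ⇒ each member carries load in proportion to AE: A₁E₁ = 174600000 N, A₂E₂ = 174200000 N, ΣAE = 348900000 N.
δ = PL/ΣAE = -337000·1200/348900000 = -1.159 mm.

-1.16 mm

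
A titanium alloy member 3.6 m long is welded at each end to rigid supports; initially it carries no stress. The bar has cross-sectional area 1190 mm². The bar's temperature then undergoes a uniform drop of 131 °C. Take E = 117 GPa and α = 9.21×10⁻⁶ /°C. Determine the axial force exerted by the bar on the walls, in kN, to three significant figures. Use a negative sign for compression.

Free thermal expansion αLΔT = 9.21e-6 · 3600 · -131 = -4.343 mm.
The walls impose strain ε = −(-4.343)/3600 = 1.2065e-03; σ = Eε = 117000 · 1.2065e-03 = 141.2 MPa.
Wall reaction R = σ·A = 141.2·1190 = 168000 N = 168 kN.

168 kN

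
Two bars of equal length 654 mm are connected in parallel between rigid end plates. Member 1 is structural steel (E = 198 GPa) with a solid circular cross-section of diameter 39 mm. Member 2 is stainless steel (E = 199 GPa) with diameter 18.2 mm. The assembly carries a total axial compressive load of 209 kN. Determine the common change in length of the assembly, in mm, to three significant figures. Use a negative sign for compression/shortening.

-0.474 mm

A_1 = 1195 mm².
A_2 = 260.2 mm².
Equal strain + equilibrium ⇒ each member carries load in proportion to AE: A₁E₁ = 236500000 N, A₂E₂ = 51770000 N, ΣAE = 288300000 N.
δ = PL/ΣAE = -209000·654/288300000 = -0.4741 mm.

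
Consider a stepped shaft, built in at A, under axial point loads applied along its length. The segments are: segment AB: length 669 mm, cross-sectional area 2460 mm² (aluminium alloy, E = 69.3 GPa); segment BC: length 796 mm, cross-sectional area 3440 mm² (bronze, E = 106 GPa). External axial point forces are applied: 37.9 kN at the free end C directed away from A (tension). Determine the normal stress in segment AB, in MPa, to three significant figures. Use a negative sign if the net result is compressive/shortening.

15.4 MPa

Internal axial forces (sectioning from the free end, tension +): N_BC = 37.9 kN, N_AB = 37.9 kN.
σ_AB = N_AB/A_AB = 37900/2460 = 15.41 MPa.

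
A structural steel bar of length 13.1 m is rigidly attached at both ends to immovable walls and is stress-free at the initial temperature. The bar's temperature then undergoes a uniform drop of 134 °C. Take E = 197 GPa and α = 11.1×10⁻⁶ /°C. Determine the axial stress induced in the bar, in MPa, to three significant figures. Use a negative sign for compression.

293 MPa

Free thermal expansion αLΔT = 11.1e-6 · 13100 · -134 = -19.48 mm.
The walls impose strain ε = −(-19.48)/13100 = 1.4874e-03; σ = Eε = 197000 · 1.4874e-03 = 293 MPa.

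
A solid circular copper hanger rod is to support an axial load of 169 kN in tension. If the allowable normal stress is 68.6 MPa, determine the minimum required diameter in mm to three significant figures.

Required area A ≥ P/σ_allow = 169000/68.6 = 2464 mm².
For a solid circular section, d ≥ √(4A/π) = 56.01 mm.

56.0 mm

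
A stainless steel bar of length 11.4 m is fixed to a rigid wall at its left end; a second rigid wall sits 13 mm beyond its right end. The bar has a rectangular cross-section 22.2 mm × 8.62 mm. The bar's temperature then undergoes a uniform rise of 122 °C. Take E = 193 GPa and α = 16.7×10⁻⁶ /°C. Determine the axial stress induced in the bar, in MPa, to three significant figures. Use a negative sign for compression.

-173 MPa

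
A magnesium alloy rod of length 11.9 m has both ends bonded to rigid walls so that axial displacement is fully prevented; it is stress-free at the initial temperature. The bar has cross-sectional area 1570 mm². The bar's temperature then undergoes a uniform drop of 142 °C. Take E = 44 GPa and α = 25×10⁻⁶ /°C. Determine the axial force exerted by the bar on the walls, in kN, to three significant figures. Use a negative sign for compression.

Free thermal expansion αLΔT = 25e-6 · 11900 · -142 = -42.24 mm.
The walls impose strain ε = −(-42.24)/11900 = 3.5500e-03; σ = Eε = 44000 · 3.5500e-03 = 156.2 MPa.
Wall reaction R = σ·A = 156.2·1570 = 245200 N = 245.2 kN.

245 kN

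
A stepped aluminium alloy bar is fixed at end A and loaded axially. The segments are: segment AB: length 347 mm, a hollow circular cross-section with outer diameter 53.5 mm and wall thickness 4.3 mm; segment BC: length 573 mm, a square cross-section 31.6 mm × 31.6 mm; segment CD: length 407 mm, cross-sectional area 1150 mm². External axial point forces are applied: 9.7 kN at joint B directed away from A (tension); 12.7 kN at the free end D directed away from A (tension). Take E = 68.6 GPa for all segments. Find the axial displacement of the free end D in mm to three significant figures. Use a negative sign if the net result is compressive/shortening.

Internal axial forces (sectioning from the free end, tension +): N_CD = 12.7 kN, N_BC = 12.7 kN, N_AB = 22.4 kN.
A_AB = 664.6 mm².
A_BC = 998.6 mm².
δ_AB = 22400·347/(664.6·68600) = 0.1705 mm
δ_BC = 12700·573/(998.6·68600) = 0.1062 mm
δ_CD = 12700·407/(1150·68600) = 0.06552 mm
δ = Σδ_i = 0.3422 mm.

0.342 mm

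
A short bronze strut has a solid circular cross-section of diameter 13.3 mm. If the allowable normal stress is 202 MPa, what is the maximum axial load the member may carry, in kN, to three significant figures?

28.1 kN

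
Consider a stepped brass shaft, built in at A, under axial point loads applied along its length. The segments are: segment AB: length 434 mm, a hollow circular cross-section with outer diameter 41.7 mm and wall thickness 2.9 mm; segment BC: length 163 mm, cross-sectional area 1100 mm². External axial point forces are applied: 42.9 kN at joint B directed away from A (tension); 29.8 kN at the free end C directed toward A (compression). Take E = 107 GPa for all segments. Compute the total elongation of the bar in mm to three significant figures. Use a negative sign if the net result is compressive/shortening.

0.109 mm

Internal axial forces (sectioning from the free end, tension +): N_BC = -29.8 kN, N_AB = 13.1 kN.
A_AB = 353.5 mm².
δ_AB = 13100·434/(353.5·107000) = 0.1503 mm
δ_BC = -29800·163/(1100·107000) = -0.04127 mm
δ = Σδ_i = 0.109 mm.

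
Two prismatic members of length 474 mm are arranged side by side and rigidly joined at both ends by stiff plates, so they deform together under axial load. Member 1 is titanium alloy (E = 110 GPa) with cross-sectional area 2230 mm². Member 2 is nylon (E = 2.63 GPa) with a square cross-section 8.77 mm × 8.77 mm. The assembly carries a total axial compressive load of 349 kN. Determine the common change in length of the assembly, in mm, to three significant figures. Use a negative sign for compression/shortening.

-0.674 mm

A_2 = 76.91 mm².
Equal strain + equilibrium ⇒ each member carries load in proportion to AE: A₁E₁ = 245300000 N, A₂E₂ = 202300 N, ΣAE = 245500000 N.
δ = PL/ΣAE = -349000·474/245500000 = -0.6738 mm.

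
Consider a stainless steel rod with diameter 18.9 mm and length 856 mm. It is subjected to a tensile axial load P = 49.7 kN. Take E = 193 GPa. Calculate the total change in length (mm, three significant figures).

A = 280.6 mm².
δ_mech = NL/(AE) = 49700·856/(280.6·193000) = 0.7857 mm.

0.786 mm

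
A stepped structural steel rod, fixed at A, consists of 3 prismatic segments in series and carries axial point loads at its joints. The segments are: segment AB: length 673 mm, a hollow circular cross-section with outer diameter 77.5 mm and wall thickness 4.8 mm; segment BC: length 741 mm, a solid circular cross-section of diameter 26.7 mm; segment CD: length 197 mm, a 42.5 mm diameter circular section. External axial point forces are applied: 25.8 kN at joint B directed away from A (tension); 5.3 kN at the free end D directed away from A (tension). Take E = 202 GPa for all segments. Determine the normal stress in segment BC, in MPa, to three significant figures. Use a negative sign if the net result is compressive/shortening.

Internal axial forces (sectioning from the free end, tension +): N_CD = 5.3 kN, N_BC = 5.3 kN, N_AB = 31.1 kN.
A_BC = 559.9 mm².
σ_BC = N_BC/A_BC = 5300/559.9 = 9.466 MPa.

9.47 MPa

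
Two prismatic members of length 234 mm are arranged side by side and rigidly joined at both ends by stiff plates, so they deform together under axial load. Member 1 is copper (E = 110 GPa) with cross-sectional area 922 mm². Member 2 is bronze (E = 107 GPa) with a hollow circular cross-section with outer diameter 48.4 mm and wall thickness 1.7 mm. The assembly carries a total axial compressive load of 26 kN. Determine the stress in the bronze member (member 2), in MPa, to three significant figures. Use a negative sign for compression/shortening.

-21.7 MPa

A_2 = 249.4 mm².
Equal strain + equilibrium ⇒ each member carries load in proportion to AE: A₁E₁ = 101400000 N, A₂E₂ = 26690000 N, ΣAE = 128100000 N.
σ₂ = P·E₂/ΣAE = -26000·107000/128100000 = -21.72 MPa.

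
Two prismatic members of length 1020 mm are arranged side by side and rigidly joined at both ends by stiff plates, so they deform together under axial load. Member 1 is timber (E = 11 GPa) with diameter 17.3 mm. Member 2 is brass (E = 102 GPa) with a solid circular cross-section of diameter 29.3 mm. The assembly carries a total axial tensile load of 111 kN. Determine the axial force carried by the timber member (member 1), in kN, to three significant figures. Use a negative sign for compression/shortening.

4.02 kN

A_1 = 235.1 mm².
A_2 = 674.3 mm².
Equal strain + equilibrium ⇒ each member carries load in proportion to AE: A₁E₁ = 2586000 N, A₂E₂ = 68770000 N, ΣAE = 71360000 N.
F₁ = P·A₁E₁/ΣAE = 111000·2586000/71360000 = 4022 N.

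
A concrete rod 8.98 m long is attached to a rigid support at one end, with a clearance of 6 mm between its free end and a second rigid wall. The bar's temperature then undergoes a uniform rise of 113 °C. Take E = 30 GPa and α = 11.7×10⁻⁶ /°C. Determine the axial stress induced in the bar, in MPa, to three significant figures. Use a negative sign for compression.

-19.6 MPa

Free thermal expansion αLΔT = 11.7e-6 · 8980 · 113 = 11.87 mm.
The walls engage after the gap closes; constrained expansion = 11.87 − 6 = 5.872 mm.
The walls impose strain ε = −(5.872)/8980 = -6.5395e-04; σ = Eε = 30000 · -6.5395e-04 = -19.62 MPa.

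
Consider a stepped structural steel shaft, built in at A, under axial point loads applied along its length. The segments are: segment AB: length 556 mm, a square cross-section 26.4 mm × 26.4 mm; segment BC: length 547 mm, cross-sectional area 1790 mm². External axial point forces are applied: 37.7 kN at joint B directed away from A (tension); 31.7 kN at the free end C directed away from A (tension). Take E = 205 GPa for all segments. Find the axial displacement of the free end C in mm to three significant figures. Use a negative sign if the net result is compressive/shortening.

Internal axial forces (sectioning from the free end, tension +): N_BC = 31.7 kN, N_AB = 69.4 kN.
A_AB = 697 mm².
δ_AB = 69400·556/(697·205000) = 0.2701 mm
δ_BC = 31700·547/(1790·205000) = 0.04725 mm
δ = Σδ_i = 0.3173 mm.

0.317 mm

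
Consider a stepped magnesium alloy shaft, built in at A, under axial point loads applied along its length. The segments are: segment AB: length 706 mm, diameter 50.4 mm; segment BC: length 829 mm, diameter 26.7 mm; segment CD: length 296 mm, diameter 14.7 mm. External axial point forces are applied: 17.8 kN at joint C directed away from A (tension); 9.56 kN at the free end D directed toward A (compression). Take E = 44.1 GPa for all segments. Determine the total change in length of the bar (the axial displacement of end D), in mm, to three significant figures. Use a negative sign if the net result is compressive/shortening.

Internal axial forces (sectioning from the free end, tension +): N_CD = -9.56 kN, N_BC = 8.24 kN, N_AB = 8.24 kN.
A_AB = 1995 mm².
A_BC = 559.9 mm².
A_CD = 169.7 mm².
δ_AB = 8240·706/(1995·44100) = 0.06612 mm
δ_BC = 8240·829/(559.9·44100) = 0.2767 mm
δ_CD = -9560·296/(169.7·44100) = -0.3781 mm
δ = Σδ_i = -0.03531 mm.

-0.0353 mm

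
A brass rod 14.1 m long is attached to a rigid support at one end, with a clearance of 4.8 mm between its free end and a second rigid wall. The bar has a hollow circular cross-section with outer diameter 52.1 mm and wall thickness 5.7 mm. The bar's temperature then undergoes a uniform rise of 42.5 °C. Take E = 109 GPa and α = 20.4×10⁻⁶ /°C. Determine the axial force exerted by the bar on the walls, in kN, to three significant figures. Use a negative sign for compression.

-47.7 kN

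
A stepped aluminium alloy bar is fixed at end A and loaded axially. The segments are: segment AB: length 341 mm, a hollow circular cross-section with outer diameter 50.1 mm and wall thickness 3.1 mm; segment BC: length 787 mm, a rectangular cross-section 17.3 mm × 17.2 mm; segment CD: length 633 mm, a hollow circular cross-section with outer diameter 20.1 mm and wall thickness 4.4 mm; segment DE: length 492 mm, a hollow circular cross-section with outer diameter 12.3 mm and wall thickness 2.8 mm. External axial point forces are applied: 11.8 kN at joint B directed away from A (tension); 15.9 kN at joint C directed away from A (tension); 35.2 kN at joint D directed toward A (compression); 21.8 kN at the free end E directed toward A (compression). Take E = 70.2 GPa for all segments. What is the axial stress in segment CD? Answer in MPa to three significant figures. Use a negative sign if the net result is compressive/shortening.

Internal axial forces (sectioning from the free end, tension +): N_DE = -21.8 kN, N_CD = -57 kN, N_BC = -41.1 kN, N_AB = -29.3 kN.
A_CD = 217 mm².
σ_CD = N_CD/A_CD = -57000/217 = -262.6 MPa.

-263 MPa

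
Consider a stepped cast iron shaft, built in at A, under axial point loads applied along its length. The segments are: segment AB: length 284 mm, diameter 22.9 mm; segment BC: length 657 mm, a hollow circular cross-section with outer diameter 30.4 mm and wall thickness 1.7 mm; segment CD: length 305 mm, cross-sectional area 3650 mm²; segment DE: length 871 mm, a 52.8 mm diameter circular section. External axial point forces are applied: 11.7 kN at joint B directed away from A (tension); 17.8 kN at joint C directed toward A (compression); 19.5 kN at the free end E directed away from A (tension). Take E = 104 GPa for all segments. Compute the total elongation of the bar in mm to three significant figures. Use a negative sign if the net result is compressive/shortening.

0.249 mm

Internal axial forces (sectioning from the free end, tension +): N_DE = 19.5 kN, N_CD = 19.5 kN, N_BC = 1.7 kN, N_AB = 13.4 kN.
A_AB = 411.9 mm².
A_BC = 153.3 mm².
A_DE = 2190 mm².
δ_AB = 13400·284/(411.9·104000) = 0.08884 mm
δ_BC = 1700·657/(153.3·104000) = 0.07006 mm
δ_CD = 19500·305/(3650·104000) = 0.01567 mm
δ_DE = 19500·871/(2190·104000) = 0.07459 mm
δ = Σδ_i = 0.2492 mm.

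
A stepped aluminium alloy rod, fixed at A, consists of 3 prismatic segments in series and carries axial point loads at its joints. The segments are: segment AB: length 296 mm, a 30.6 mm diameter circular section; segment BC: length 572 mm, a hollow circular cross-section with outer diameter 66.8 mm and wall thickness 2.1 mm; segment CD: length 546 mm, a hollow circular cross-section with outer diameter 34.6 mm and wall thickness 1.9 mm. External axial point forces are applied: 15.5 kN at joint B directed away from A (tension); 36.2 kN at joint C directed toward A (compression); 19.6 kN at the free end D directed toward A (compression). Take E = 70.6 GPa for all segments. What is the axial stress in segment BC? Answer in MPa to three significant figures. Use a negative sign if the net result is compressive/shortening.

-131 MPa

Internal axial forces (sectioning from the free end, tension +): N_CD = -19.6 kN, N_BC = -55.8 kN, N_AB = -40.3 kN.
A_BC = 426.8 mm².
σ_BC = N_BC/A_BC = -55800/426.8 = -130.7 MPa.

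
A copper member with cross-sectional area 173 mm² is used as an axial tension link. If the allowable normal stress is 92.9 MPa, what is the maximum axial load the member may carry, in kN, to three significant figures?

P_max = σ_allow · A = 92.9 · 173 = 16070 N = 16.07 kN.

16.1 kN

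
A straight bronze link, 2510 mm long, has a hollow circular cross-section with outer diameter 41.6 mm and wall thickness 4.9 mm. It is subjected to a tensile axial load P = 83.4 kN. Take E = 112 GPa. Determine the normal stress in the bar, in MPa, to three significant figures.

A = 565 mm².
σ = N/A = 83400/565 = 147.6 MPa.

148 MPa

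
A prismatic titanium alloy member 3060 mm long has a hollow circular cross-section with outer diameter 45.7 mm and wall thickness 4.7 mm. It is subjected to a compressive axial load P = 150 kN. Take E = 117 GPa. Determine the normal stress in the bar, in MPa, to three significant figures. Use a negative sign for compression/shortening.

A = 605.4 mm².
σ = N/A = -150000/605.4 = -247.8 MPa.

-248 MPa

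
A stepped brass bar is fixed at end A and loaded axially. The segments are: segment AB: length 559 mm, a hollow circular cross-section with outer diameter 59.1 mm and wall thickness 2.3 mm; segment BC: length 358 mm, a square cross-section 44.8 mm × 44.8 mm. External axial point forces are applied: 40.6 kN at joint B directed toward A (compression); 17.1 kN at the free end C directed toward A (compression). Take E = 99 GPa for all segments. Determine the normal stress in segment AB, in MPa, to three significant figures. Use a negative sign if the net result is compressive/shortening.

-141 MPa

Internal axial forces (sectioning from the free end, tension +): N_BC = -17.1 kN, N_AB = -57.7 kN.
A_AB = 410.4 mm².
σ_AB = N_AB/A_AB = -57700/410.4 = -140.6 MPa.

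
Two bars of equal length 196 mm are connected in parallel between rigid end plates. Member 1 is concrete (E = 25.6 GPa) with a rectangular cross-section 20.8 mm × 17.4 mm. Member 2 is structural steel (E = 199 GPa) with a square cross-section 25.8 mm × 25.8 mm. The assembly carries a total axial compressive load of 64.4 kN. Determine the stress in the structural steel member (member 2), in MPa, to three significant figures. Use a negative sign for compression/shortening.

-90.4 MPa

A_1 = 361.9 mm².
A_2 = 665.6 mm².
Equal strain + equilibrium ⇒ each member carries load in proportion to AE: A₁E₁ = 9265000 N, A₂E₂ = 132500000 N, ΣAE = 141700000 N.
σ₂ = P·E₂/ΣAE = -64400·199000/141700000 = -90.42 MPa.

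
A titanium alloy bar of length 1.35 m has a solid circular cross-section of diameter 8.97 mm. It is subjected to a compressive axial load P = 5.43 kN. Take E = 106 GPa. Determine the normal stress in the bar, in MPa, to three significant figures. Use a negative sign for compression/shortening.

A = 63.19 mm².
σ = N/A = -5430/63.19 = -85.93 MPa.

-85.9 MPa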